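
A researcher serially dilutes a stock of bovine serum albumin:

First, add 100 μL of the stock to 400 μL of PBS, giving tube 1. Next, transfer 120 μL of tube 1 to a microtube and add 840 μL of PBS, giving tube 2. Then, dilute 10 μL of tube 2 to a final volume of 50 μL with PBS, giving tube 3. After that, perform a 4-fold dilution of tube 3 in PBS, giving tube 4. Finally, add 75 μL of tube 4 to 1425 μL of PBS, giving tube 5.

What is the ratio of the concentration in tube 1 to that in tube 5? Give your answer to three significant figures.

Step 1: 100 μL + 400 μL = 500 μL total → factor 500/100 = 5
Step 2: 120 μL + 840 μL = 960 μL total → factor 960/120 = 8
Step 3: 10 μL brought to 50 μL → factor 50/10 = 5
Step 4: 4-fold → factor 4
Step 5: 75 μL + 1425 μL = 1500 μL total → factor 1500/75 = 20
Dilution factor to tube 1 = 5; to tube 5 = 16000
[tube 1]/[tube 5] = (factor to tube 5)/(factor to tube 1) = 16000/5 = 3.20 × 10^3

3.20 × 10^3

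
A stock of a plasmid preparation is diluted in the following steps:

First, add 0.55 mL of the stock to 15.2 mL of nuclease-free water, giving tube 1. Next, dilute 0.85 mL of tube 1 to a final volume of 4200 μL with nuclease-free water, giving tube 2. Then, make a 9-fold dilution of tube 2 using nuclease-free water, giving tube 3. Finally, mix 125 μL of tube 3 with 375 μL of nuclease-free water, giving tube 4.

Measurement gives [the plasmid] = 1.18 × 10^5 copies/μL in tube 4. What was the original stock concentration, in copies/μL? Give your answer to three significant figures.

6.01 × 10^8 copies/μL

Step 1: 0.55 mL + 15.2 mL = 15.75 mL total → factor 15.75/0.55 = 28.636
Step 2: 0.85 mL brought to 4200 μL → factor 4.2/0.85 = 4.9412
Step 3: 9-fold → factor 9
Step 4: 125 μL + 375 μL = 500 μL total → factor 500/125 = 4
Overall dilution factor = 28.636 × 4.9412 × 9 × 4 = 5093.9
Stock = 1.18 × 10^5 copies/μL × 5093.9 = 6.01 × 10^8 copies/μL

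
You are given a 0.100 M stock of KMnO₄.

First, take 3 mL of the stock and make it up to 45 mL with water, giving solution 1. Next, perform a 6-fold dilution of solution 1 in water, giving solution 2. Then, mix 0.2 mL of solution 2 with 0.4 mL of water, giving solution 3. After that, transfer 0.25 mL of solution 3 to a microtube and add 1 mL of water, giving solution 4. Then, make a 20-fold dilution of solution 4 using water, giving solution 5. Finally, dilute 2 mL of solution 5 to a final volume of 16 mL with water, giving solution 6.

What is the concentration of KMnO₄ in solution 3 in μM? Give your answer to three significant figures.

370 μM

Step 1: 3 mL brought to 45 mL → factor 45/3 = 15
Step 2: 6-fold → factor 6
Step 3: 0.2 mL + 0.4 mL = 0.6 mL total → factor 0.6/0.2 = 3
Dilution factor through solution 3 = 15 × 6 × 3 = 270
[solution 3] = 0.100 M / 270 = 0.0003704 M = 370 μM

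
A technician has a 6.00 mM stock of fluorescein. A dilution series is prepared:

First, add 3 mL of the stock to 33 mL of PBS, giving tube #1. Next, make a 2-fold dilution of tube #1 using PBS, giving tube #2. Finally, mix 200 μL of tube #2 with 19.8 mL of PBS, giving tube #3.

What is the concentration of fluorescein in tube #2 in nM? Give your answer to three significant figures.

Step 1: 3 mL + 33 mL = 36 mL total → factor 36/3 = 12
Step 2: 2-fold → factor 2
Dilution factor through tube #2 = 12 × 2 = 24
[tube #2] = 6.00 mM / 24 = 0.2500 mM = 2.50 × 10^5 nM

2.50 × 10^5 nM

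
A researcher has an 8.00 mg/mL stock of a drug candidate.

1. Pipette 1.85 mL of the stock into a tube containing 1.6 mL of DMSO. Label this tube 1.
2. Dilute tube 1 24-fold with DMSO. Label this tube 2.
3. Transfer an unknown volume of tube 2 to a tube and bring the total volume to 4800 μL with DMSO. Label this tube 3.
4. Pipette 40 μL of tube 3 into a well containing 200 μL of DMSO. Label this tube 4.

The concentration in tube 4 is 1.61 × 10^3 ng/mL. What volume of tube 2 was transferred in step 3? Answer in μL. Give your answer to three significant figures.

Step 1: 1.85 mL + 1.6 mL = 3.45 mL total → factor 3.45/1.85 = 1.8649
Step 2: 24-fold → factor 24
Step 3: v brought to 4800 μL → factor = 4800 μL/v
Step 4: 40 μL + 200 μL = 240 μL total → factor 240/40 = 6
Product of known-step factors = 268.54
Overall factor = 8.00 mg/mL / (1.61 × 10^3 ng/mL) = 4968.9
Step-3 factor = 4968.9 / 268.54 = 18.504
v = 4800 μL / 18.504 = 259 μL

259 μL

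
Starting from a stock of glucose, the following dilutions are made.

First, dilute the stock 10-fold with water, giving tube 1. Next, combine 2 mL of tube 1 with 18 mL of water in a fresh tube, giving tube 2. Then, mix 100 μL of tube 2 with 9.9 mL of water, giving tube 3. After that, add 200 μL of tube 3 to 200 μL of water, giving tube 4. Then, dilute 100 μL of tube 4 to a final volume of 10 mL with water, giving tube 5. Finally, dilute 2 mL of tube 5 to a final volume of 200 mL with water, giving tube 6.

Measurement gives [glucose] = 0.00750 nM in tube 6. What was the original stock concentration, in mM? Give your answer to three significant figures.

1.50 mM

Step 1: 10-fold → factor 10
Step 2: 2 mL + 18 mL = 20 mL total → factor 20/2 = 10
Step 3: 100 μL + 9.9 mL = 10000 μL total → factor 10000/100 = 100
Step 4: 200 μL + 200 μL = 400 μL total → factor 400/200 = 2
Step 5: 100 μL brought to 10 mL → factor 10000/100 = 100
Step 6: 2 mL brought to 200 mL → factor 200/2 = 100
Overall dilution factor = 10 × 10 × 100 × 2 × 100 × 100 = 2 × 10^8
Stock = 0.00750 nM × 2 × 10^8 = 1.500 × 10^6 nM = 1.50 mM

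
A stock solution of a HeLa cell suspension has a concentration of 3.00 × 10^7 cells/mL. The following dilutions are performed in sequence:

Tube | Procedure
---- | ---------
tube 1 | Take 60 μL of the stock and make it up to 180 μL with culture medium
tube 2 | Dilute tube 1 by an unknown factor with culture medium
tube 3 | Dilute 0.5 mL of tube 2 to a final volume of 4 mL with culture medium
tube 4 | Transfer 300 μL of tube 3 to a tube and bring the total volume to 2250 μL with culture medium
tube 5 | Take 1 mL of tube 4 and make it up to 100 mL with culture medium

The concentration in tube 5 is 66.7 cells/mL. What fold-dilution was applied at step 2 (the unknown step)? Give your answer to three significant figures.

25.0-fold

Step 1: 60 μL brought to 180 μL → factor 180/60 = 3
Step 2: unknown factor x
Step 3: 0.5 mL brought to 4 mL → factor 4/0.5 = 8
Step 4: 300 μL brought to 2250 μL → factor 2250/300 = 7.5
Step 5: 1 mL brought to 100 mL → factor 100/1 = 100
Product of known-step factors = 18000
Overall factor = 3.00 × 10^7 cells/mL / (66.7 cells/mL) = 4.4978 × 10^5
x = 4.4978 × 10^5 / 18000 = 25.0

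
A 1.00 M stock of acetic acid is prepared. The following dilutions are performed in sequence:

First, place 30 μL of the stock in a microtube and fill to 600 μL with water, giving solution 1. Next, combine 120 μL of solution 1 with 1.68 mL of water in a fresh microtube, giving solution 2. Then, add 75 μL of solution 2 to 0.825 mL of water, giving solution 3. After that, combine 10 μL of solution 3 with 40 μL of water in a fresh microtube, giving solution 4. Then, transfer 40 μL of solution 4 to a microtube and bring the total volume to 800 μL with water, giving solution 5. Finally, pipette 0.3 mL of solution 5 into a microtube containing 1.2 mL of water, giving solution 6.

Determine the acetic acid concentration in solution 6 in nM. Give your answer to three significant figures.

556 nM

Step 1: 30 μL brought to 600 μL → factor 600/30 = 20
Step 2: 120 μL + 1.68 mL = 1800 μL total → factor 1800/120 = 15
Step 3: 75 μL + 0.825 mL = 900 μL total → factor 900/75 = 12
Step 4: 10 μL + 40 μL = 50 μL total → factor 50/10 = 5
Step 5: 40 μL brought to 800 μL → factor 800/40 = 20
Step 6: 0.3 mL + 1.2 mL = 1.5 mL total → factor 1.5/0.3 = 5
Overall dilution factor = 20 × 15 × 12 × 5 × 20 × 5 = 1.8 × 10^6
Final = 1.00 M / 1.8 × 10^6 = 5.556 × 10^-7 M = 556 nM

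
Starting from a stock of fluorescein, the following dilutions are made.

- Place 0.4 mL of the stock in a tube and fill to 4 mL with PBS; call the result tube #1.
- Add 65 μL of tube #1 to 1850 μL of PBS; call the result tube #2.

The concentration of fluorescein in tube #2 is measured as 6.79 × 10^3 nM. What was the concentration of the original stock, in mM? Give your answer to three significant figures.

Step 1: 0.4 mL brought to 4 mL → factor 4/0.4 = 10
Step 2: 65 μL + 1850 μL = 1915 μL total → factor 1915/65 = 29.462
Overall dilution factor = 10 × 29.462 = 294.62
Stock = 6.79 × 10^3 nM × 294.62 = 2.000 × 10^6 nM = 2.00 mM

2.00 mM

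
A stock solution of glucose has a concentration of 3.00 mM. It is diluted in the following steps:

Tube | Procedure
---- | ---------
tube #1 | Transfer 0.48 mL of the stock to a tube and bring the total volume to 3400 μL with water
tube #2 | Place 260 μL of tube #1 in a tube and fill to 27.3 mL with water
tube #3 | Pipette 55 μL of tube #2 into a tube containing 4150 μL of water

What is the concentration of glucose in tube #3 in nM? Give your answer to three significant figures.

Step 1: 0.48 mL brought to 3400 μL → factor 3.4/0.48 = 7.0833
Step 2: 260 μL brought to 27.3 mL → factor 27300/260 = 105
Step 3: 55 μL + 4150 μL = 4205 μL total → factor 4205/55 = 76.455
Overall dilution factor = 7.0833 × 105 × 76.455 = 56863
Final = 3.00 mM / 56863 = 5.276 × 10^-5 mM = 52.8 nM

52.8 nM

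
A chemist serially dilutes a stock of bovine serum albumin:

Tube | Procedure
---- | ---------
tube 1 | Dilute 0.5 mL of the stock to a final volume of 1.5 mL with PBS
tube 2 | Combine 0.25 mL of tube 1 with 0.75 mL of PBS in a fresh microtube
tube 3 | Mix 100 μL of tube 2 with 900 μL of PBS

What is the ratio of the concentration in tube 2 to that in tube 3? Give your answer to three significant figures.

Step 1: 0.5 mL brought to 1.5 mL → factor 1.5/0.5 = 3
Step 2: 0.25 mL + 0.75 mL = 1 mL total → factor 1/0.25 = 4
Step 3: 100 μL + 900 μL = 1000 μL total → factor 1000/100 = 10
Dilution factor to tube 2 = 12; to tube 3 = 120
[tube 2]/[tube 3] = (factor to tube 3)/(factor to tube 2) = 120/12 = 10.0

10.0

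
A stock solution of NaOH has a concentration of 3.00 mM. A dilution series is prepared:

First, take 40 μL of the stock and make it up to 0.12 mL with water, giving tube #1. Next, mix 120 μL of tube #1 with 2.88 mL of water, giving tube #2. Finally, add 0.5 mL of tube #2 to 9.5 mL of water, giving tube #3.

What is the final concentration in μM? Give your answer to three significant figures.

Step 1: 40 μL brought to 0.12 mL → factor 120/40 = 3
Step 2: 120 μL + 2.88 mL = 3000 μL total → factor 3000/120 = 25
Step 3: 0.5 mL + 9.5 mL = 10 mL total → factor 10/0.5 = 20
Overall dilution factor = 3 × 25 × 20 = 1500
Final = 3.00 mM / 1500 = 0.002000 mM = 2.00 μM

2.00 μM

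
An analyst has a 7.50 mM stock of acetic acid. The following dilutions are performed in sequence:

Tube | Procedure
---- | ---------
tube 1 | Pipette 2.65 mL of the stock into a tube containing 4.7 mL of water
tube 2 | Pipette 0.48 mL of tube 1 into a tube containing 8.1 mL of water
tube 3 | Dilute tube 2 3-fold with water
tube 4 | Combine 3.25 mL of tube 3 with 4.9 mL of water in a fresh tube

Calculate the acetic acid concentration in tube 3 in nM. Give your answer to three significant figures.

Step 1: 2.65 mL + 4.7 mL = 7.35 mL total → factor 7.35/2.65 = 2.7736
Step 2: 0.48 mL + 8.1 mL = 8.58 mL total → factor 8.58/0.48 = 17.875
Step 3: 3-fold → factor 3
Dilution factor through tube 3 = 2.7736 × 17.875 × 3 = 148.73
[tube 3] = 7.50 mM / 148.73 = 0.05043 mM = 5.04 × 10^4 nM

5.04 × 10^4 nM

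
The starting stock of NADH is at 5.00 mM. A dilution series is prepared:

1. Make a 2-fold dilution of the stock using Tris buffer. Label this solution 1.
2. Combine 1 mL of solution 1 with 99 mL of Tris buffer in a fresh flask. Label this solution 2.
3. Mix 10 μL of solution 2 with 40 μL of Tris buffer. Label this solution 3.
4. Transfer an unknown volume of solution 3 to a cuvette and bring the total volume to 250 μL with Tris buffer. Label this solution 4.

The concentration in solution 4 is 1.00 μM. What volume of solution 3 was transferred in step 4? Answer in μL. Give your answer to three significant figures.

50.0 μL

Step 1: 2-fold → factor 2
Step 2: 1 mL + 99 mL = 100 mL total → factor 100/1 = 100
Step 3: 10 μL + 40 μL = 50 μL total → factor 50/10 = 5
Step 4: v brought to 250 μL → factor = 250 μL/v
Product of known-step factors = 1000
Overall factor = 5.00 mM / (1.00 μM) = 5000
Step-4 factor = 5000 / 1000 = 5
v = 250 μL / 5 = 50.0 μL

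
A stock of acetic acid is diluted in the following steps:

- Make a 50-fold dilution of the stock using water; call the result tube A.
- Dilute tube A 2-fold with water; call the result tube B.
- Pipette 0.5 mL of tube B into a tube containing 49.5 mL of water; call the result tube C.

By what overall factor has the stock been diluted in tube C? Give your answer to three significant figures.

Step 1: 50-fold → factor 50
Step 2: 2-fold → factor 2
Step 3: 0.5 mL + 49.5 mL = 50 mL total → factor 50/0.5 = 100
Overall dilution factor = 50 × 2 × 100 = 10000

1.00 × 10^4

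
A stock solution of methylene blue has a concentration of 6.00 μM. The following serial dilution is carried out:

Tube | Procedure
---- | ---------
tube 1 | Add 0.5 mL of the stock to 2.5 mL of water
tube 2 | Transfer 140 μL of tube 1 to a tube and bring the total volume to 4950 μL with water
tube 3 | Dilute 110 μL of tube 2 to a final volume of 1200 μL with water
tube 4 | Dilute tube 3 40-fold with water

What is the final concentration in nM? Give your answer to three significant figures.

0.0648 nM

Step 1: 0.5 mL + 2.5 mL = 3 mL total → factor 3/0.5 = 6
Step 2: 140 μL brought to 4950 μL → factor 4950/140 = 35.357
Step 3: 110 μL brought to 1200 μL → factor 1200/110 = 10.909
Step 4: 40-fold → factor 40
Overall dilution factor = 6 × 35.357 × 10.909 × 40 = 92571
Final = 6.00 μM / 92571 = 6.481 × 10^-5 μM = 0.0648 nM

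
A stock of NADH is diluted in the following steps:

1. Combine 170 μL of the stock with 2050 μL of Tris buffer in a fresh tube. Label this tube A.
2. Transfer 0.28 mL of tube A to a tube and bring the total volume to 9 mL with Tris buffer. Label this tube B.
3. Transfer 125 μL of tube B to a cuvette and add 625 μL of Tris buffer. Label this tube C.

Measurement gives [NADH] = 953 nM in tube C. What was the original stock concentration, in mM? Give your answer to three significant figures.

Step 1: 170 μL + 2050 μL = 2220 μL total → factor 2220/170 = 13.059
Step 2: 0.28 mL brought to 9 mL → factor 9/0.28 = 32.143
Step 3: 125 μL + 625 μL = 750 μL total → factor 750/125 = 6
Overall dilution factor = 13.059 × 32.143 × 6 = 2518.5
Stock = 953 nM × 2518.5 = 2.400 × 10^6 nM = 2.40 mM

2.40 mM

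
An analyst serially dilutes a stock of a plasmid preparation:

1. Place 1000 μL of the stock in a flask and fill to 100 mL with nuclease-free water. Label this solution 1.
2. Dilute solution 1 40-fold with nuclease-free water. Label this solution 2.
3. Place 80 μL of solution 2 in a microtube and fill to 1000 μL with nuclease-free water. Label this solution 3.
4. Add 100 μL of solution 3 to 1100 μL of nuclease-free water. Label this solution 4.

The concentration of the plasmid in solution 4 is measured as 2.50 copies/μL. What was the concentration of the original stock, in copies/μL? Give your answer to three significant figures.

1.50 × 10^6 copies/μL

Step 1: 1000 μL brought to 100 mL → factor 1 × 10^5/1000 = 100
Step 2: 40-fold → factor 40
Step 3: 80 μL brought to 1000 μL → factor 1000/80 = 12.5
Step 4: 100 μL + 1100 μL = 1200 μL total → factor 1200/100 = 12
Overall dilution factor = 100 × 40 × 12.5 × 12 = 6 × 10^5
Stock = 2.50 copies/μL × 6 × 10^5 = 1.50 × 10^6 copies/μL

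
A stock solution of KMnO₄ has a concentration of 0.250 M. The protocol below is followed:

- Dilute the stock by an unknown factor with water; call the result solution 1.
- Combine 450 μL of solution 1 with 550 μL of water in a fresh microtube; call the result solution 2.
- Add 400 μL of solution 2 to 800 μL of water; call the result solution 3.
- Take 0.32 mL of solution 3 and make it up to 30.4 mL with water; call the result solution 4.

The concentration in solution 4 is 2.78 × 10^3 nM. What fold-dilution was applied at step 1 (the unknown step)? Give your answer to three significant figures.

142-fold

Step 1: unknown factor x
Step 2: 450 μL + 550 μL = 1000 μL total → factor 1000/450 = 2.2222
Step 3: 400 μL + 800 μL = 1200 μL total → factor 1200/400 = 3
Step 4: 0.32 mL brought to 30.4 mL → factor 30.4/0.32 = 95
Product of known-step factors = 633.33
Overall factor = 0.250 M / (2.78 × 10^3 nM) = 89928
x = 89928 / 633.33 = 142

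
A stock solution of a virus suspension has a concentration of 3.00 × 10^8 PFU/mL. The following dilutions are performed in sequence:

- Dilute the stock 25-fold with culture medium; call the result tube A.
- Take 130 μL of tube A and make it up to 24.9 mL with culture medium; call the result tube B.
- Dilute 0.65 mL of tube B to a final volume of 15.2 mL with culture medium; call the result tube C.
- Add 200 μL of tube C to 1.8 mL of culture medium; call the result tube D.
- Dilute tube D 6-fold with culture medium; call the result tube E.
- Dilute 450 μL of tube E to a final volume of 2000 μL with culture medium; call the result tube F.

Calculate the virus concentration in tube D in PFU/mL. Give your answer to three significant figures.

Step 1: 25-fold → factor 25
Step 2: 130 μL brought to 24.9 mL → factor 24900/130 = 191.54
Step 3: 0.65 mL brought to 15.2 mL → factor 15.2/0.65 = 23.385
Step 4: 200 μL + 1.8 mL = 2000 μL total → factor 2000/200 = 10
Dilution factor through tube D = 25 × 191.54 × 23.385 × 10 = 1.1198 × 10^6
[tube D] = 3.00 × 10^8 PFU/mL / 1.1198 × 10^6 = 268 PFU/mL

268 PFU/mL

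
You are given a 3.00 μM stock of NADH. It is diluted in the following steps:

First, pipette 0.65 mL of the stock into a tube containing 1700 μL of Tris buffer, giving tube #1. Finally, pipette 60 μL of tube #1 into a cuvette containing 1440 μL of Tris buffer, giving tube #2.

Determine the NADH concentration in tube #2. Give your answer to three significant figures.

0.0332 μM

Step 1: 0.65 mL + 1700 μL = 2.35 mL total → factor 2.35/0.65 = 3.6154
Step 2: 60 μL + 1440 μL = 1500 μL total → factor 1500/60 = 25
Overall dilution factor = 3.6154 × 25 = 90.385
Final = 3.00 μM / 90.385 = 0.0332 μM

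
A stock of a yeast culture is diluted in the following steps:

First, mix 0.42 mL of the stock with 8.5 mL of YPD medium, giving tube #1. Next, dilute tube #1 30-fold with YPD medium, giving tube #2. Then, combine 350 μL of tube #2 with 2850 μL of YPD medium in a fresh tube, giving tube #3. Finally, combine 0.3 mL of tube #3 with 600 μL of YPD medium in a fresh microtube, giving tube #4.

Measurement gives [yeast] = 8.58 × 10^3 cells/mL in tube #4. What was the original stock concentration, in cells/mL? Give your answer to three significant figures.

1.50 × 10^8 cells/mL

Step 1: 0.42 mL + 8.5 mL = 8.92 mL total → factor 8.92/0.42 = 21.238
Step 2: 30-fold → factor 30
Step 3: 350 μL + 2850 μL = 3200 μL total → factor 3200/350 = 9.1429
Step 4: 0.3 mL + 600 μL = 0.9 mL total → factor 0.9/0.3 = 3
Overall dilution factor = 21.238 × 30 × 9.1429 × 3 = 17476
Stock = 8.58 × 10^3 cells/mL × 17476 = 1.50 × 10^8 cells/mL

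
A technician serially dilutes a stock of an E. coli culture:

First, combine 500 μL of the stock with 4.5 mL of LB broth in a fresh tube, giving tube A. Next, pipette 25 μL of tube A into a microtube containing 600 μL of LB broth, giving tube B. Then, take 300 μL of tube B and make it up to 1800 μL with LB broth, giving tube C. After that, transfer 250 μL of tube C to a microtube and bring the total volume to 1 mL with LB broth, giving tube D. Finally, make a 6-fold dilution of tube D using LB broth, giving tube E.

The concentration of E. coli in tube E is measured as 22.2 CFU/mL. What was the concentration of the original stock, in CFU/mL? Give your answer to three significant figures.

Step 1: 500 μL + 4.5 mL = 5000 μL total → factor 5000/500 = 10
Step 2: 25 μL + 600 μL = 625 μL total → factor 625/25 = 25
Step 3: 300 μL brought to 1800 μL → factor 1800/300 = 6
Step 4: 250 μL brought to 1 mL → factor 1000/250 = 4
Step 5: 6-fold → factor 6
Overall dilution factor = 10 × 25 × 6 × 4 × 6 = 36000
Stock = 22.2 CFU/mL × 36000 = 7.99 × 10^5 CFU/mL

7.99 × 10^5 CFU/mL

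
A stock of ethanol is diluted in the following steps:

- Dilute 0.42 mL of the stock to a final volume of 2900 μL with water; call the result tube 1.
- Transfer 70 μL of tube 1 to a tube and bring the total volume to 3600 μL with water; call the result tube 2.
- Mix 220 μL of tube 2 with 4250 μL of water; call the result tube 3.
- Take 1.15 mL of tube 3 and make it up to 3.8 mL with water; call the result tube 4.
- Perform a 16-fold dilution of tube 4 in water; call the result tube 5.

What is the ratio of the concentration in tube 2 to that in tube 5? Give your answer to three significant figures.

Step 1: 0.42 mL brought to 2900 μL → factor 2.9/0.42 = 6.9048
Step 2: 70 μL brought to 3600 μL → factor 3600/70 = 51.429
Step 3: 220 μL + 4250 μL = 4470 μL total → factor 4470/220 = 20.318
Step 4: 1.15 mL brought to 3.8 mL → factor 3.8/1.15 = 3.3043
Step 5: 16-fold → factor 16
Dilution factor to tube 2 = 355.1; to tube 5 = 3.8146 × 10^5
[tube 2]/[tube 5] = (factor to tube 5)/(factor to tube 2) = 3.8146 × 10^5/355.1 = 1.07 × 10^3

1.07 × 10^3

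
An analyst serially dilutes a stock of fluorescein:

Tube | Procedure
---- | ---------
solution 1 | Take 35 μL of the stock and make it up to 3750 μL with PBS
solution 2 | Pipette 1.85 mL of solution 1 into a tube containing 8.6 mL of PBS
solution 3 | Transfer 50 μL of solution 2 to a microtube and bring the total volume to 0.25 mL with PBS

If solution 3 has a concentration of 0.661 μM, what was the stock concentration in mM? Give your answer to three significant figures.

Step 1: 35 μL brought to 3750 μL → factor 3750/35 = 107.14
Step 2: 1.85 mL + 8.6 mL = 10.45 mL total → factor 10.45/1.85 = 5.6486
Step 3: 50 μL brought to 0.25 mL → factor 250/50 = 5
Overall dilution factor = 107.14 × 5.6486 × 5 = 3026.1
Stock = 0.661 μM × 3026.1 = 2000 μM = 2.00 mM

2.00 mM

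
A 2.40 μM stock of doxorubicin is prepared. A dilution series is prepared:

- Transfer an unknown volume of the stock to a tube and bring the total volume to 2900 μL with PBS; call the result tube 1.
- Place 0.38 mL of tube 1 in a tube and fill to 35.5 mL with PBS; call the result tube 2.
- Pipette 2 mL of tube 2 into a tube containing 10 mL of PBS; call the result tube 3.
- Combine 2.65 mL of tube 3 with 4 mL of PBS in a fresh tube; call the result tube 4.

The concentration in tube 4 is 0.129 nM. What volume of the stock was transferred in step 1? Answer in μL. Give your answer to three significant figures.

219 μL

Step 1: v brought to 2900 μL → factor = 2900 μL/v
Step 2: 0.38 mL brought to 35.5 mL → factor 35.5/0.38 = 93.421
Step 3: 2 mL + 10 mL = 12 mL total → factor 12/2 = 6
Step 4: 2.65 mL + 4 mL = 6.65 mL total → factor 6.65/2.65 = 2.5094
Product of known-step factors = 1406.6
Overall factor = 2.40 μM / (0.129 nM) = 18605
Step-1 factor = 18605 / 1406.6 = 13.227
v = 2900 μL / 13.227 = 219 μL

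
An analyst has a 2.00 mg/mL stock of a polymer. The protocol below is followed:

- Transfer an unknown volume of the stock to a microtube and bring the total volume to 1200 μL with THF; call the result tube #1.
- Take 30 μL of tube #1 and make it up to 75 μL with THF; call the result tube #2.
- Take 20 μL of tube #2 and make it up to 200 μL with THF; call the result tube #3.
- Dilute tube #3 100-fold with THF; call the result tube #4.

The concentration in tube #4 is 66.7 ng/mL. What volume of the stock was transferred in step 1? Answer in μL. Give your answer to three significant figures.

100 μL

Step 1: v brought to 1200 μL → factor = 1200 μL/v
Step 2: 30 μL brought to 75 μL → factor 75/30 = 2.5
Step 3: 20 μL brought to 200 μL → factor 200/20 = 10
Step 4: 100-fold → factor 100
Product of known-step factors = 2500
Overall factor = 2.00 mg/mL / (66.7 ng/mL) = 29985
Step-1 factor = 29985 / 2500 = 11.994
v = 1200 μL / 11.994 = 100 μL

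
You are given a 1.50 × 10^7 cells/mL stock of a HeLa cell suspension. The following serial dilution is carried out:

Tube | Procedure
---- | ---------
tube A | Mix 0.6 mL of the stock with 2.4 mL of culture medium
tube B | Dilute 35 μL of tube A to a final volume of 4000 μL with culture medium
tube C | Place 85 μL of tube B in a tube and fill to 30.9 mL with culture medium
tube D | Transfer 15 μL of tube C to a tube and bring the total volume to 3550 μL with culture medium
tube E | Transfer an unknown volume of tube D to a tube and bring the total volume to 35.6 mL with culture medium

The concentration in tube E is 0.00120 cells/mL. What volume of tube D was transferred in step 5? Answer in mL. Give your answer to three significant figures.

Step 1: 0.6 mL + 2.4 mL = 3 mL total → factor 3/0.6 = 5
Step 2: 35 μL brought to 4000 μL → factor 4000/35 = 114.29
Step 3: 85 μL brought to 30.9 mL → factor 30900/85 = 363.53
Step 4: 15 μL brought to 3550 μL → factor 3550/15 = 236.67
Step 5: v brought to 35.6 mL → factor = 35.6 mL/v
Product of known-step factors = 4.9163 × 10^7
Overall factor = 1.50 × 10^7 cells/mL / (0.00120 cells/mL) = 1.25 × 10^10
Step-5 factor = 1.25 × 10^10 / 4.9163 × 10^7 = 254.26
v = 35.6 mL / 254.26 = 0.140 mL

0.140 mL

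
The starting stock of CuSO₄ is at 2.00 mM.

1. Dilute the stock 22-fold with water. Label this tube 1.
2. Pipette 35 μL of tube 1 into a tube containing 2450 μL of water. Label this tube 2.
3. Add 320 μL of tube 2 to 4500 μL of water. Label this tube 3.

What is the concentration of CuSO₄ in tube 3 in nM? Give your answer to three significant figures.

85.0 nM

Step 1: 22-fold → factor 22
Step 2: 35 μL + 2450 μL = 2485 μL total → factor 2485/35 = 71
Step 3: 320 μL + 4500 μL = 4820 μL total → factor 4820/320 = 15.062
Overall dilution factor = 22 × 71 × 15.062 = 23528
Final = 2.00 mM / 23528 = 8.501 × 10^-5 mM = 85.0 nM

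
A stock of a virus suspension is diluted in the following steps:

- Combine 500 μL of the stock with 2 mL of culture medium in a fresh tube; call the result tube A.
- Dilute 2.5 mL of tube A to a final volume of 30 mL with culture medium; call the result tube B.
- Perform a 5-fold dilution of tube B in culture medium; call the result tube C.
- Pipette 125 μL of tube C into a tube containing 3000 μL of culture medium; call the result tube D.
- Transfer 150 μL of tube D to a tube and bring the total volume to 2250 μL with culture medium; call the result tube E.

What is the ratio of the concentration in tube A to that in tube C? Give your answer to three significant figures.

60.0

Step 1: 500 μL + 2 mL = 2500 μL total → factor 2500/500 = 5
Step 2: 2.5 mL brought to 30 mL → factor 30/2.5 = 12
Step 3: 5-fold → factor 5
Dilution factor to tube A = 5; to tube C = 300
[tube A]/[tube C] = (factor to tube C)/(factor to tube A) = 300/5 = 60.0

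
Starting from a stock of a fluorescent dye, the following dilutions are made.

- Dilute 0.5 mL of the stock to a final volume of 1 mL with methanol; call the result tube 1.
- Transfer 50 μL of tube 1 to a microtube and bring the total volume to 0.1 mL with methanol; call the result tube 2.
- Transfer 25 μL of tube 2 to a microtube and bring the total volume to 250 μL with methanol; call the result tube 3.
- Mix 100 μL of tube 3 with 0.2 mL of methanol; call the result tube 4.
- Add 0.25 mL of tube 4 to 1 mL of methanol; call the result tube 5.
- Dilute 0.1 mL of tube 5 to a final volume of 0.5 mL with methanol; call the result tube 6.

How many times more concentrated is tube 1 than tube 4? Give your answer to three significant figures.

60.0

Step 1: 0.5 mL brought to 1 mL → factor 1/0.5 = 2
Step 2: 50 μL brought to 0.1 mL → factor 100/50 = 2
Step 3: 25 μL brought to 250 μL → factor 250/25 = 10
Step 4: 100 μL + 0.2 mL = 300 μL total → factor 300/100 = 3
Dilution factor to tube 1 = 2; to tube 4 = 120
[tube 1]/[tube 4] = (factor to tube 4)/(factor to tube 1) = 120/2 = 60.0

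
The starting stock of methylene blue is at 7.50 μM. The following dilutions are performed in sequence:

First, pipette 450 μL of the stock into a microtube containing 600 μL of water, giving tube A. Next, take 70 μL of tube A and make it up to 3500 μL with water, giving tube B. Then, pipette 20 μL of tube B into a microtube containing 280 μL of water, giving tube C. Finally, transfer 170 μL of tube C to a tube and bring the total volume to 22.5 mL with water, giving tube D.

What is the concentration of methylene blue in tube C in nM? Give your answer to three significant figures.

4.29 nM

Step 1: 450 μL + 600 μL = 1050 μL total → factor 1050/450 = 2.3333
Step 2: 70 μL brought to 3500 μL → factor 3500/70 = 50
Step 3: 20 μL + 280 μL = 300 μL total → factor 300/20 = 15
Dilution factor through tube C = 2.3333 × 50 × 15 = 1750
[tube C] = 7.50 μM / 1750 = 0.004286 μM = 4.29 nM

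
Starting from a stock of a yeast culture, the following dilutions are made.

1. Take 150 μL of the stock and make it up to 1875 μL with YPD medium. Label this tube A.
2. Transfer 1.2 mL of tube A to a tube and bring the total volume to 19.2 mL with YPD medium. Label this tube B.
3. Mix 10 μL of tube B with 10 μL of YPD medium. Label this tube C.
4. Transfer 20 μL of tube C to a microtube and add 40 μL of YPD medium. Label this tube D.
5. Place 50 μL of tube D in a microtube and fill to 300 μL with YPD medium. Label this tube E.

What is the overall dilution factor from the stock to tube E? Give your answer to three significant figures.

7.20 × 10^3

Step 1: 150 μL brought to 1875 μL → factor 1875/150 = 12.5
Step 2: 1.2 mL brought to 19.2 mL → factor 19.2/1.2 = 16
Step 3: 10 μL + 10 μL = 20 μL total → factor 20/10 = 2
Step 4: 20 μL + 40 μL = 60 μL total → factor 60/20 = 3
Step 5: 50 μL brought to 300 μL → factor 300/50 = 6
Overall dilution factor = 12.5 × 16 × 2 × 3 × 6 = 7200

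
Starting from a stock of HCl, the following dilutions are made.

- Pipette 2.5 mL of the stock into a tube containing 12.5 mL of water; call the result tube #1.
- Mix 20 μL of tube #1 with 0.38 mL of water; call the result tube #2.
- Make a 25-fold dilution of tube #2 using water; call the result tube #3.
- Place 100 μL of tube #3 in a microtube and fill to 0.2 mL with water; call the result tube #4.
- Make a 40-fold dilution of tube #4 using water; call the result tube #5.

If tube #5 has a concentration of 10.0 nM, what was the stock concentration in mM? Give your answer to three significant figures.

2.40 mM

Step 1: 2.5 mL + 12.5 mL = 15 mL total → factor 15/2.5 = 6
Step 2: 20 μL + 0.38 mL = 400 μL total → factor 400/20 = 20
Step 3: 25-fold → factor 25
Step 4: 100 μL brought to 0.2 mL → factor 200/100 = 2
Step 5: 40-fold → factor 40
Overall dilution factor = 6 × 20 × 25 × 2 × 40 = 2.4 × 10^5
Stock = 10.0 nM × 2.4 × 10^5 = 2.400 × 10^6 nM = 2.40 mM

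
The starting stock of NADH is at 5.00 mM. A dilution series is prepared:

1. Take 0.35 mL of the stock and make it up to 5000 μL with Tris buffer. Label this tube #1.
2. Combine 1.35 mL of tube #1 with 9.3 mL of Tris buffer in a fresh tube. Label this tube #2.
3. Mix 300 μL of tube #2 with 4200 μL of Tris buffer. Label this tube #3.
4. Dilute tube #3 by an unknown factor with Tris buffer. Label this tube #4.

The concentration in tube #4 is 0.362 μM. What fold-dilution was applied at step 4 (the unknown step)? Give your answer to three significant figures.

8.17-fold

Step 1: 0.35 mL brought to 5000 μL → factor 5/0.35 = 14.286
Step 2: 1.35 mL + 9.3 mL = 10.65 mL total → factor 10.65/1.35 = 7.8889
Step 3: 300 μL + 4200 μL = 4500 μL total → factor 4500/300 = 15
Step 4: unknown factor x
Product of known-step factors = 1690.5
Overall factor = 5.00 mM / (0.362 μM) = 13812
x = 13812 / 1690.5 = 8.17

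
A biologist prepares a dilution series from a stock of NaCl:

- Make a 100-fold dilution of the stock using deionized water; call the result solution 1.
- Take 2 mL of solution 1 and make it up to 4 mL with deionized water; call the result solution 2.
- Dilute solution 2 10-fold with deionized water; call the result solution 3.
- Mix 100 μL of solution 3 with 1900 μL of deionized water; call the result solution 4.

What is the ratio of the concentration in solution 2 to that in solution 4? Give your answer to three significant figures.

200

Step 1: 100-fold → factor 100
Step 2: 2 mL brought to 4 mL → factor 4/2 = 2
Step 3: 10-fold → factor 10
Step 4: 100 μL + 1900 μL = 2000 μL total → factor 2000/100 = 20
Dilution factor to solution 2 = 200; to solution 4 = 40000
[solution 2]/[solution 4] = (factor to solution 4)/(factor to solution 2) = 40000/200 = 200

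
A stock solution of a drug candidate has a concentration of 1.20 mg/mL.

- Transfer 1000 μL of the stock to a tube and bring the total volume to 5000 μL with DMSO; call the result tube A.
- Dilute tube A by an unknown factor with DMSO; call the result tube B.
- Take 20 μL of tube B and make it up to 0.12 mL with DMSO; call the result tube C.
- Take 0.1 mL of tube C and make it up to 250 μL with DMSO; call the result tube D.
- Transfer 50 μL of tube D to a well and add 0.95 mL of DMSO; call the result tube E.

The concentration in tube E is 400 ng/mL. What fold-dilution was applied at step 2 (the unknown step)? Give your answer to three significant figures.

2.00-fold

Step 1: 1000 μL brought to 5000 μL → factor 5000/1000 = 5
Step 2: unknown factor x
Step 3: 20 μL brought to 0.12 mL → factor 120/20 = 6
Step 4: 0.1 mL brought to 250 μL → factor 0.25/0.1 = 2.5
Step 5: 50 μL + 0.95 mL = 1000 μL total → factor 1000/50 = 20
Product of known-step factors = 1500
Overall factor = 1.20 mg/mL / (400 ng/mL) = 3000
x = 3000 / 1500 = 2.00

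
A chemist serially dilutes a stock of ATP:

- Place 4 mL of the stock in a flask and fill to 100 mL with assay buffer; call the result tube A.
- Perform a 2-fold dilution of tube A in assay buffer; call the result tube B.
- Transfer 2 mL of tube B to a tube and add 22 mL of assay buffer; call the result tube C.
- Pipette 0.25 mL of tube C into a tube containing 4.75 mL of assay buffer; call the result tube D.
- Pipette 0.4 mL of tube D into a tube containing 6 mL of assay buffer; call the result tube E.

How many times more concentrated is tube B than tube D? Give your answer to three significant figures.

240

Step 1: 4 mL brought to 100 mL → factor 100/4 = 25
Step 2: 2-fold → factor 2
Step 3: 2 mL + 22 mL = 24 mL total → factor 24/2 = 12
Step 4: 0.25 mL + 4.75 mL = 5 mL total → factor 5/0.25 = 20
Dilution factor to tube B = 50; to tube D = 12000
[tube B]/[tube D] = (factor to tube D)/(factor to tube B) = 12000/50 = 240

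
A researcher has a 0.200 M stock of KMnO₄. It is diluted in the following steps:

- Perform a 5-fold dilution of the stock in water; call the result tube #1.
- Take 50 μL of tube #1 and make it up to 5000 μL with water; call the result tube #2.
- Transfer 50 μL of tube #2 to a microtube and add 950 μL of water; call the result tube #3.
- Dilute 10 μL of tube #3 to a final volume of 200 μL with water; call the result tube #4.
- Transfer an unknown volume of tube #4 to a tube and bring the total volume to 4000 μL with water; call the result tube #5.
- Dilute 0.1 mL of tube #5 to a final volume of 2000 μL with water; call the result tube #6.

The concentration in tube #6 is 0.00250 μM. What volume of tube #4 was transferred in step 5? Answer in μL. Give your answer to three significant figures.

200 μL

Step 1: 5-fold → factor 5
Step 2: 50 μL brought to 5000 μL → factor 5000/50 = 100
Step 3: 50 μL + 950 μL = 1000 μL total → factor 1000/50 = 20
Step 4: 10 μL brought to 200 μL → factor 200/10 = 20
Step 5: v brought to 4000 μL → factor = 4000 μL/v
Step 6: 0.1 mL brought to 2000 μL → factor 2/0.1 = 20
Product of known-step factors = 4 × 10^6
Overall factor = 0.200 M / (0.00250 μM) = 8 × 10^7
Step-5 factor = 8 × 10^7 / 4 × 10^6 = 20
v = 4000 μL / 20 = 200 μL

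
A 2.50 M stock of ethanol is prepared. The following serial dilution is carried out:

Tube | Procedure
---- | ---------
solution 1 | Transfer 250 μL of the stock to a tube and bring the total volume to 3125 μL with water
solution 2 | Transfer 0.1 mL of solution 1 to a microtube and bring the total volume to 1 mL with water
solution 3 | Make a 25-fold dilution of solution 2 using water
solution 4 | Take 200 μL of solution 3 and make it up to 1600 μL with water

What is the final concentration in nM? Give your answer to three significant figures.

Step 1: 250 μL brought to 3125 μL → factor 3125/250 = 12.5
Step 2: 0.1 mL brought to 1 mL → factor 1/0.1 = 10
Step 3: 25-fold → factor 25
Step 4: 200 μL brought to 1600 μL → factor 1600/200 = 8
Overall dilution factor = 12.5 × 10 × 25 × 8 = 25000
Final = 2.50 M / 25000 = 0.0001000 M = 1.00 × 10^5 nM

1.00 × 10^5 nM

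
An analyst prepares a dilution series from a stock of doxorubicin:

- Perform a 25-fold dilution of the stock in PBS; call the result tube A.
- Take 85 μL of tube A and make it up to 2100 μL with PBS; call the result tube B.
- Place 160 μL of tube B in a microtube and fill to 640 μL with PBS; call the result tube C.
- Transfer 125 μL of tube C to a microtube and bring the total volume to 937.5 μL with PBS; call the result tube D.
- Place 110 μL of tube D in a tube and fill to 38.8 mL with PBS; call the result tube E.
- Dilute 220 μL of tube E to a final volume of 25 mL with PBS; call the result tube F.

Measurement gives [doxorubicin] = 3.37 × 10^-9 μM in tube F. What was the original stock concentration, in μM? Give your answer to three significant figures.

Step 1: 25-fold → factor 25
Step 2: 85 μL brought to 2100 μL → factor 2100/85 = 24.706
Step 3: 160 μL brought to 640 μL → factor 640/160 = 4
Step 4: 125 μL brought to 937.5 μL → factor 937.5/125 = 7.5
Step 5: 110 μL brought to 38.8 mL → factor 38800/110 = 352.73
Step 6: 220 μL brought to 25 mL → factor 25000/220 = 113.64
Overall dilution factor = 25 × 24.706 × 4 × 7.5 × 352.73 × 113.64 = 7.4271 × 10^8
Stock = 3.37 × 10^-9 μM × 7.4271 × 10^8 = 2.50 μM

2.50 μM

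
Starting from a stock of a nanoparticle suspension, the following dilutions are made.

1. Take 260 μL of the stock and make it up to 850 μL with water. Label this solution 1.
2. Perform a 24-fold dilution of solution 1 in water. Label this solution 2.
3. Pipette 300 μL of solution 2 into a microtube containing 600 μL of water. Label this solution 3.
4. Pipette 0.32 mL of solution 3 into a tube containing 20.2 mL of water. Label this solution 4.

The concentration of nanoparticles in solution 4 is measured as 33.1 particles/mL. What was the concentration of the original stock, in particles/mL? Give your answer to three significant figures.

5.00 × 10^5 particles/mL

Step 1: 260 μL brought to 850 μL → factor 850/260 = 3.2692
Step 2: 24-fold → factor 24
Step 3: 300 μL + 600 μL = 900 μL total → factor 900/300 = 3
Step 4: 0.32 mL + 20.2 mL = 20.52 mL total → factor 20.52/0.32 = 64.125
Overall dilution factor = 3.2692 × 24 × 3 × 64.125 = 15094
Stock = 33.1 particles/mL × 15094 = 5.00 × 10^5 particles/mL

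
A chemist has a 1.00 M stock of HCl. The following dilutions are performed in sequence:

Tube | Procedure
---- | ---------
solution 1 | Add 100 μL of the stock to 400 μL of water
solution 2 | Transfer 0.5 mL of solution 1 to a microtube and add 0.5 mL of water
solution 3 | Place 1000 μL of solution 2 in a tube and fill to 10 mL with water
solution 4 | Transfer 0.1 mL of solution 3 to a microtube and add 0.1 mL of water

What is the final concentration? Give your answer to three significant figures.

Step 1: 100 μL + 400 μL = 500 μL total → factor 500/100 = 5
Step 2: 0.5 mL + 0.5 mL = 1 mL total → factor 1/0.5 = 2
Step 3: 1000 μL brought to 10 mL → factor 10000/1000 = 10
Step 4: 0.1 mL + 0.1 mL = 0.2 mL total → factor 0.2/0.1 = 2
Overall dilution factor = 5 × 2 × 10 × 2 = 200
Final = 1.00 M / 200 = 0.00500 M

0.00500 M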